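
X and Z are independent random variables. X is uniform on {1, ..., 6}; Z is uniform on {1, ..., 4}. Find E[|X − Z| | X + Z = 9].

Outcomes with X + Z = 9: (5,4), (6,3), each with probability 1/24.
E[|X − Z| | X + Z = 9] = (1 + 3) / 2 = 2.

2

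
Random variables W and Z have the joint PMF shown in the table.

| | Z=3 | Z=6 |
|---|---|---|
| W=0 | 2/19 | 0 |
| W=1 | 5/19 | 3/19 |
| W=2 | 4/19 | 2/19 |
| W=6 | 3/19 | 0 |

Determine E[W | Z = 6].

P(Z = 6) = 5/19.
Σ W·P over the event = 1·(3/19) + 2·(2/19) = 7/19.
E[W | Z = 6] = (7/19) / (5/19) = 7/5.

7/5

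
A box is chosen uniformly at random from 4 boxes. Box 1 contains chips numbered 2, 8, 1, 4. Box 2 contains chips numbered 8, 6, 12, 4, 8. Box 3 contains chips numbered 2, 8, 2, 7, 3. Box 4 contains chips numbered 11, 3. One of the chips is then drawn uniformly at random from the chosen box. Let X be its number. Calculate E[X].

91/16

E[X | box 1] = (2+8+1+4)/4 = 15/4.
E[X | box 2] = (8+6+12+4+8)/5 = 38/5.
E[X | box 3] = (2+8+2+7+3)/5 = 22/5.
E[X | box 4] = (11+3)/2 = 7.
By the law of total expectation,
E[X] = (1/4)·(15/4) + (1/4)·(38/5) + (1/4)·(22/5) + (1/4)·(7) = 91/16.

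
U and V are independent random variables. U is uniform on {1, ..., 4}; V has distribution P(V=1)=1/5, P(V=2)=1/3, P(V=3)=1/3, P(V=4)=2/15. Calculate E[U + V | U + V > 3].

P(U + V > 3) = 49/60.
Summing (U+V)·P(x,y) over outcomes with U + V > 3 gives 22/5.
E[U + V | U + V > 3] = (22/5) / (49/60) = 264/49.

264/49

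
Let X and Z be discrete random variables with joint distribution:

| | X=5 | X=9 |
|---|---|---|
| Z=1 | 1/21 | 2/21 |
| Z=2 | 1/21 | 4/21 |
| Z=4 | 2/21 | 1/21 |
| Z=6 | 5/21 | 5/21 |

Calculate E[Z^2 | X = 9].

107/6

P(X = 9) = 4/7.
Σ Z^2·P over the event = 1·(2/21) + 4·(4/21) + 16·(1/21) + 36·(5/21) = 214/21.
E[Z^2 | X = 9] = (214/21) / (4/7) = 107/6.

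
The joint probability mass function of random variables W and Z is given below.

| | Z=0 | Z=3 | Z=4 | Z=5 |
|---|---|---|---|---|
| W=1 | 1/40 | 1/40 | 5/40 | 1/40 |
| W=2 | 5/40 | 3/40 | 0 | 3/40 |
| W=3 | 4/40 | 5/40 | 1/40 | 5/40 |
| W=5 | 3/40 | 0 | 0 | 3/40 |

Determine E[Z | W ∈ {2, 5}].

39/17

P(W ∈ {2, 5}) = 17/40.
Σ Z·P over the event = 0·(5/40) + 3·(3/40) + 5·(3/40) + 0·(3/40) + 5·(3/40) = 39/40.
E[Z | W ∈ {2, 5}] = (39/40) / (17/40) = 39/17.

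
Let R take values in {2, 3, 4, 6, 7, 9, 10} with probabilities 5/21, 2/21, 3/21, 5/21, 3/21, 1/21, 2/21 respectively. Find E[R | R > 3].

46/7

P(R > 3) = 2/3.
Σ over the event: 4·1/7 + 6·5/21 + 7·1/7 + 9·1/21 + 10·2/21 = 92/21.
E[R | R > 3] = (92/21) / (2/3) = 46/7.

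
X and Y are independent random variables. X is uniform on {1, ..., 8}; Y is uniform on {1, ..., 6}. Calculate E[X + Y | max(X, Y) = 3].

24/5

P(max(X, Y) = 3) = 5/48.
Summing (X+Y)·P(x,y) over outcomes with max(X, Y) = 3 gives 1/2.
E[X + Y | max(X, Y) = 3] = (1/2) / (5/48) = 24/5.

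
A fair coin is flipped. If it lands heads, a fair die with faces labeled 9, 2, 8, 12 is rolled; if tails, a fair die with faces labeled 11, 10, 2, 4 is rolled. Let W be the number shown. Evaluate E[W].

29/4

E[W | heads] = (9+2+8+12)/4 = 31/4.
E[W | tails] = (11+10+2+4)/4 = 27/4.
E[W] = (1/2)·(31/4) + (1/2)·(27/4) = 29/4.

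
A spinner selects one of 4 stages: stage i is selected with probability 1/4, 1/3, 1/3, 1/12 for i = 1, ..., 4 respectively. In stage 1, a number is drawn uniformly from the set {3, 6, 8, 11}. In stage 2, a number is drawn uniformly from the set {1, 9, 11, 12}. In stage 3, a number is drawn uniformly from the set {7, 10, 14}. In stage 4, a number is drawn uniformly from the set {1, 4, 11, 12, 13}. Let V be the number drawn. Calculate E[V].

E[V | stage 1] = (3+6+8+11)/4 = 7.
E[V | stage 2] = (1+9+11+12)/4 = 33/4.
E[V | stage 3] = (7+10+14)/3 = 31/3.
E[V | stage 4] = (1+4+11+12+13)/5 = 41/5.
By the law of total expectation,
E[V] = (1/4)·(7) + (1/3)·(33/4) + (1/3)·(31/3) + (1/12)·(41/5) = 1553/180.

1553/180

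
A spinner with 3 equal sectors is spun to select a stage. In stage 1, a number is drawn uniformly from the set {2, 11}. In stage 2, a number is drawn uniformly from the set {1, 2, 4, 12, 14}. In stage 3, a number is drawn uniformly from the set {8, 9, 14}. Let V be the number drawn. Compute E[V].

E[V | stage 1] = (2+11)/2 = 13/2.
E[V | stage 2] = (1+2+4+12+14)/5 = 33/5.
E[V | stage 3] = (8+9+14)/3 = 31/3.
E[V] = (1/3)·(13/2) + (1/3)·(33/5) + (1/3)·(31/3) = 703/90.

703/90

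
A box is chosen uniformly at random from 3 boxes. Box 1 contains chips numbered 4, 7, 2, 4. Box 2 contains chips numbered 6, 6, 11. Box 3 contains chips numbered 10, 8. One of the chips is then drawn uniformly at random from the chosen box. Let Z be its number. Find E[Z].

251/36

E[Z | box 1] = (4+7+2+4)/4 = 17/4.
E[Z | box 2] = (6+6+11)/3 = 23/3.
E[Z | box 3] = (10+8)/2 = 9.
By the law of total expectation,
E[Z] = (1/3)·(17/4) + (1/3)·(23/3) + (1/3)·(9) = 251/36.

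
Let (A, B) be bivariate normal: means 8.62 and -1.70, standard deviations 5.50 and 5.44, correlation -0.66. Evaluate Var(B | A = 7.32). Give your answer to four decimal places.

For a bivariate normal, Var(B | A=x) = σ_B²(1 − ρ²).
Var(B | A=7.32) = (5.44)²·(1 − (-0.66)²) = 29.5936·0.5644 = 16.7026.

16.7026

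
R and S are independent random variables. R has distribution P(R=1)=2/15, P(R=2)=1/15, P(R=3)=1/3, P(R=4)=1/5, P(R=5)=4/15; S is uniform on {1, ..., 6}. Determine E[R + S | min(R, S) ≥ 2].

P(min(R, S) ≥ 2) = 13/18.
Summing (R+S)·P(x,y) over outcomes with min(R, S) ≥ 2 gives 101/18.
E[R + S | min(R, S) ≥ 2] = (101/18) / (13/18) = 101/13.

101/13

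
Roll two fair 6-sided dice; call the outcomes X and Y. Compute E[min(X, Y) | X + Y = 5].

3/2

Outcomes with X + Y = 5: (1,4), (2,3), (3,2), (4,1), each with probability 1/36.
E[min(X, Y) | X + Y = 5] = (1 + 2 + 2 + 1) / 4 = 3/2.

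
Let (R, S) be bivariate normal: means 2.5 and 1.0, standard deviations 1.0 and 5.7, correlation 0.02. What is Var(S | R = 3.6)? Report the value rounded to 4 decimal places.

The conditional variance in a bivariate normal is σ_S²(1 − ρ²), independent of x.
Var(S | R=3.6) = (5.7)²·(1 − (0.02)²) = 32.49·0.9996 = 32.4770.

32.4770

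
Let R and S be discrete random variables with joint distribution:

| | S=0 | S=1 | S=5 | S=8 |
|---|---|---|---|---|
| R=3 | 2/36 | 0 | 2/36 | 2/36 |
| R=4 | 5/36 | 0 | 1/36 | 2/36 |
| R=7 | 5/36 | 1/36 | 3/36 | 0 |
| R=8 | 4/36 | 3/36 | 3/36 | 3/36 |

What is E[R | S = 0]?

P(S = 0) = 4/9.
Σ R·P over the event = 3·(2/36) + 4·(5/36) + 7·(5/36) + 8·(4/36) = 31/12.
E[R | S = 0] = (31/12) / (4/9) = 93/16.

93/16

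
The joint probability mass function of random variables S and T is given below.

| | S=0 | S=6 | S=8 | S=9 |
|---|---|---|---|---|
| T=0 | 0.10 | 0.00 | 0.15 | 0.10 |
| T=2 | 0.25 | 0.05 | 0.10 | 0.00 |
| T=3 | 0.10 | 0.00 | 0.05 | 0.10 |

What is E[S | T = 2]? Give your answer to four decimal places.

2.7500

P(T = 2) = 0.40.
Σ S·P over the event = 0·(0.25) + 6·(0.05) + 8·(0.10) = 1.10.
E[S | T = 2] = (1.10) / (0.40) = 2.7500.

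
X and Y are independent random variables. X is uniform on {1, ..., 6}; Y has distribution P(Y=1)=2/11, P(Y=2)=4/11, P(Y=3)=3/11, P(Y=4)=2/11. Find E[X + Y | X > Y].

88/13

P(X > Y) = 13/22.
Summing (X+Y)·P(x,y) over outcomes with X > Y gives 4.
E[X + Y | X > Y] = (4) / (13/22) = 88/13.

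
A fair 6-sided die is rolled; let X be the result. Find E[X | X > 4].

11/2

Given X > 4, X is equally likely to be any of {5, 6}.
E[X | X > 4] = (5 + 6) / 2 = 11/2.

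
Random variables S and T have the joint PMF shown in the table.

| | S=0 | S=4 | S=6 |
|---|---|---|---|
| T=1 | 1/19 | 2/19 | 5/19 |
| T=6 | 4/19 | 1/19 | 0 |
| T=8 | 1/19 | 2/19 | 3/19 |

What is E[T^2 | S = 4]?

P(S = 4) = 5/19.
Σ T^2·P over the event = 1·(2/19) + 36·(1/19) + 64·(2/19) = 166/19.
E[T^2 | S = 4] = (166/19) / (5/19) = 166/5.

166/5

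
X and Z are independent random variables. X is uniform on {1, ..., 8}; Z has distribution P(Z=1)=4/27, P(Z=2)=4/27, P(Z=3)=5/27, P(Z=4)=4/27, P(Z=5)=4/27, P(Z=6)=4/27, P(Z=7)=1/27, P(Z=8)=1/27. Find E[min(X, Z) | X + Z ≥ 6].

569/174

P(X + Z ≥ 6) = 29/36.
Summing min(X,Z)·P(x,y) over outcomes with X + Z ≥ 6 gives 569/216.
E[min(X, Z) | X + Z ≥ 6] = (569/216) / (29/36) = 569/174.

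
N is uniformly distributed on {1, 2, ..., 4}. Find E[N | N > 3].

Given N > 3, N is equally likely to be any of {4}.
E[N | N > 3] = (4) / 1 = 4.

4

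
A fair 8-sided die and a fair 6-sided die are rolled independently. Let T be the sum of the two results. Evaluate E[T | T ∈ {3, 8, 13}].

8

P(T ∈ {3, 8, 13}) = 5/24.
Σ over the event: 3·1/24 + 8·1/8 + 13·1/24 = 5/3.
E[T | T ∈ {3, 8, 13}] = (5/3) / (5/24) = 8.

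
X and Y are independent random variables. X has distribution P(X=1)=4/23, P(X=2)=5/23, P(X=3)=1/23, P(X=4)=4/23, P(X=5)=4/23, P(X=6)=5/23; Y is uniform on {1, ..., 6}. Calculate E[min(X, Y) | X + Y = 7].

42/23

P(X + Y = 7) = 1/6.
Summing min(X,Y)·P(x,y) over outcomes with X + Y = 7 gives 7/23.
E[min(X, Y) | X + Y = 7] = (7/23) / (1/6) = 42/23.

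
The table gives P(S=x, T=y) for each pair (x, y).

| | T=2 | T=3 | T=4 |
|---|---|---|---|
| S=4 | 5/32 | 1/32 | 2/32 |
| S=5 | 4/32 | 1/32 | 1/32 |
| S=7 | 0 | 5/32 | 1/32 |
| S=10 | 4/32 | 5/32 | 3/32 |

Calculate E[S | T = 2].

P(T = 2) = 13/32.
Σ S·P over the event = 4·(5/32) + 5·(4/32) + 10·(4/32) = 5/2.
E[S | T = 2] = (5/2) / (13/32) = 80/13.

80/13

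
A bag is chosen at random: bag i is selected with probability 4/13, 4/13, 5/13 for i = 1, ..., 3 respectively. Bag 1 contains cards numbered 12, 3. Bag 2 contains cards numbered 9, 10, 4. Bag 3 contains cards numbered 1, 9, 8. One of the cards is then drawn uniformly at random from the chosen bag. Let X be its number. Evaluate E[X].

272/39

E[X | bag 1] = (12+3)/2 = 15/2.
E[X | bag 2] = (9+10+4)/3 = 23/3.
E[X | bag 3] = (1+9+8)/3 = 6.
E[X] = (4/13)·(15/2) + (4/13)·(23/3) + (5/13)·(6) = 272/39.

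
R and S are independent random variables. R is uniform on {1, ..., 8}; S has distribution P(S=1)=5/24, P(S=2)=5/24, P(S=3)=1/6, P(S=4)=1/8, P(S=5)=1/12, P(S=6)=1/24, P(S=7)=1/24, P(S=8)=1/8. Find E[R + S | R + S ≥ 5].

1456/163

P(R + S ≥ 5) = 163/192.
Summing (R+S)·P(x,y) over outcomes with R + S ≥ 5 gives 91/12.
E[R + S | R + S ≥ 5] = (91/12) / (163/192) = 1456/163.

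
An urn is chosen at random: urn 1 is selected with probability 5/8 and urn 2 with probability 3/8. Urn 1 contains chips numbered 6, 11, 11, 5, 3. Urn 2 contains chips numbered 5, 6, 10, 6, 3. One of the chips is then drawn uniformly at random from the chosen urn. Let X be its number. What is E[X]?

27/4

E[X | urn 1] = (6+11+11+5+3)/5 = 36/5.
E[X | urn 2] = (5+6+10+6+3)/5 = 6.
By the law of total expectation,
E[X] = (5/8)·(36/5) + (3/8)·(6) = 27/4.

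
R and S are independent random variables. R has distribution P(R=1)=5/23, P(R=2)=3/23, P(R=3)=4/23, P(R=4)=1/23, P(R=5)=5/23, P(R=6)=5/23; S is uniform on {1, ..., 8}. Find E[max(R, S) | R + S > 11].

P(R + S > 11) = 13/92.
Summing max(R,S)·P(x,y) over outcomes with R + S > 11 gives 47/46.
E[max(R, S) | R + S > 11] = (47/46) / (13/92) = 94/13.

94/13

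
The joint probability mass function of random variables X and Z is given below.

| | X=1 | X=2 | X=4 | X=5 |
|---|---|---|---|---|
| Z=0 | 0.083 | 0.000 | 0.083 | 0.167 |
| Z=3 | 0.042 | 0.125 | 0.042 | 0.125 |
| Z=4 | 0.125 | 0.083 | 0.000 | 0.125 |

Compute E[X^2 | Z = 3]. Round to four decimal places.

12.9910

P(Z = 3) = 0.334.
Summing X^2·P(X=x,Z=y) over the conditioning event gives 4.339.
E[X^2 | Z = 3] = (4.339) / (0.334) = 12.9910.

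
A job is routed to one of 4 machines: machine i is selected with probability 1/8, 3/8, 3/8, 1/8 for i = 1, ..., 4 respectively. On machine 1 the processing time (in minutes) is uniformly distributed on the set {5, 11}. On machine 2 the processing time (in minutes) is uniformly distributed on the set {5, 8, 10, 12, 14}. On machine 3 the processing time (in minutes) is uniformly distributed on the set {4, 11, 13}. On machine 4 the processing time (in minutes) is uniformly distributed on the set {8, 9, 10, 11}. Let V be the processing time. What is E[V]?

E[V | machine 1] = (5+11)/2 = 8.
E[V | machine 2] = (5+8+10+12+14)/5 = 49/5.
E[V | machine 3] = (4+11+13)/3 = 28/3.
E[V | machine 4] = (8+9+10+11)/4 = 19/2.
E[V] = (1/8)·(8) + (3/8)·(49/5) + (3/8)·(28/3) + (1/8)·(19/2) = 749/80.

749/80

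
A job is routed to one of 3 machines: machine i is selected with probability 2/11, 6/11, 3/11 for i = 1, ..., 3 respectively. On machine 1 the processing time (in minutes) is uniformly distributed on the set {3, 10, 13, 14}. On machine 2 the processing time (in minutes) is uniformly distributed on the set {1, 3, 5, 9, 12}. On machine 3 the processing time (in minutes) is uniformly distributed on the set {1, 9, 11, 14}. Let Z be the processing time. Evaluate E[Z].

E[Z | machine 1] = (3+10+13+14)/4 = 10.
E[Z | machine 2] = (1+3+5+9+12)/5 = 6.
E[Z | machine 3] = (1+9+11+14)/4 = 35/4.
E[Z] = (2/11)·(10) + (6/11)·(6) + (3/11)·(35/4) = 329/44.

329/44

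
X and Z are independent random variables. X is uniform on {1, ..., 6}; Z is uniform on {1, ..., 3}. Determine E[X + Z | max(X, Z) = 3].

24/5

P(max(X, Z) = 3) = 5/18.
Summing (X+Z)·P(x,y) over outcomes with max(X, Z) = 3 gives 4/3.
E[X + Z | max(X, Z) = 3] = (4/3) / (5/18) = 24/5.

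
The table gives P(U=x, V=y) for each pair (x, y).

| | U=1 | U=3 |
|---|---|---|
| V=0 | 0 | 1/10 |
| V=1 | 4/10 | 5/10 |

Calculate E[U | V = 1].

19/9

P(V = 1) = 9/10.
Σ U·P over the event = 1·(4/10) + 3·(5/10) = 19/10.
E[U | V = 1] = (19/10) / (9/10) = 19/9.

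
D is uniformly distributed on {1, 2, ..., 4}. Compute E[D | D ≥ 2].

Given D ≥ 2, D is equally likely to be any of {2, 3, 4}.
E[D | D ≥ 2] = (2 + 3 + 4) / 3 = 3.

3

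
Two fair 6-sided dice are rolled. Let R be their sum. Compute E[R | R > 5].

106/13

P(R > 5) = 13/18.
Σ over the event: 6·5/36 + 7·1/6 + 8·5/36 + 9·1/9 + 10·1/12 + 11·1/18 + 12·1/36 = 53/9.
E[R | R > 5] = (53/9) / (13/18) = 106/13.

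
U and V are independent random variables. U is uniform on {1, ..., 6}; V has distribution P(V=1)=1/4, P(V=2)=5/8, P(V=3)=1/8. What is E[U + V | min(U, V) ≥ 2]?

37/6

P(min(U, V) ≥ 2) = 5/8.
Summing (U+V)·P(x,y) over outcomes with min(U, V) ≥ 2 gives 185/48.
E[U + V | min(U, V) ≥ 2] = (185/48) / (5/8) = 37/6.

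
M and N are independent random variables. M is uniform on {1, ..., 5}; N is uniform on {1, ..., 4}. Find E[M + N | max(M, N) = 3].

24/5

Outcomes with max(M, N) = 3: (1,3), (2,3), (3,1), (3,2), (3,3), each with probability 1/20.
E[M + N | max(M, N) = 3] = (4 + 5 + 4 + 5 + 6) / 5 = 24/5.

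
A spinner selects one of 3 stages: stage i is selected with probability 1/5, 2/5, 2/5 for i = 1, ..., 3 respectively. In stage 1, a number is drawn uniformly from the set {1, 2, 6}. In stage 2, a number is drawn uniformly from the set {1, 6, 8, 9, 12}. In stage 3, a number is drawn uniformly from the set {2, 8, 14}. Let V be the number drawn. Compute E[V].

E[V | stage 1] = (1+2+6)/3 = 3.
E[V | stage 2] = (1+6+8+9+12)/5 = 36/5.
E[V | stage 3] = (2+8+14)/3 = 8.
E[V] = (1/5)·(3) + (2/5)·(36/5) + (2/5)·(8) = 167/25.

167/25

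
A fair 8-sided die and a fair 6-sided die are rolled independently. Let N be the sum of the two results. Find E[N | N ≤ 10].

P(N ≤ 10) = 19/24.
E[N | N ≤ 10] = (11/2) / (19/24) = 132/19.

132/19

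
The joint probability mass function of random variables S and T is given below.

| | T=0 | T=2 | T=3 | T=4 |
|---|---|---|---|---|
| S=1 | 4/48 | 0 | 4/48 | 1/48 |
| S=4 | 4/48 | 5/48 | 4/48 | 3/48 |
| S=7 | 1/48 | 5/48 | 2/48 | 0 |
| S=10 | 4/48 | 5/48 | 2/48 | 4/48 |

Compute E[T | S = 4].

P(S = 4) = 1/3.
Summing T·P(S=x,T=y) over the conditioning event gives 17/24.
E[T | S = 4] = (17/24) / (1/3) = 17/8.

17/8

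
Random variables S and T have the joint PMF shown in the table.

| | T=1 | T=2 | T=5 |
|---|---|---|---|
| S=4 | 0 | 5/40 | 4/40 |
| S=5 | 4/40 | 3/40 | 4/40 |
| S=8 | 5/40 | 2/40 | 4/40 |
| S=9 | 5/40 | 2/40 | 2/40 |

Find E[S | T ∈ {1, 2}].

P(T ∈ {1, 2}) = 13/20.
Σ S·P over the event = 4·(5/40) + 5·(4/40) + 5·(3/40) + 8·(5/40) + 8·(2/40) + 9·(5/40) + 9·(2/40) = 87/20.
E[S | T ∈ {1, 2}] = (87/20) / (13/20) = 87/13.

87/13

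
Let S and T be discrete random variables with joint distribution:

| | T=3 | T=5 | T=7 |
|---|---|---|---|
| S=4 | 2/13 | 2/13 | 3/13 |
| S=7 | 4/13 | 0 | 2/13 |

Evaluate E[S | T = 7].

26/5

P(T = 7) = 5/13.
Σ S·P over the event = 4·(3/13) + 7·(2/13) = 2.
E[S | T = 7] = (2) / (5/13) = 26/5.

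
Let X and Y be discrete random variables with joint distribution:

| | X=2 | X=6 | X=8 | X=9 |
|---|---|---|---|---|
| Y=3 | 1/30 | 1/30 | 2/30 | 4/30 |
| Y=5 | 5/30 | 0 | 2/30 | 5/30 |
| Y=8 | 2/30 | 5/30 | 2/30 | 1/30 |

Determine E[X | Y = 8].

59/10

P(Y = 8) = 1/3.
Σ X·P over the event = 2·(2/30) + 6·(5/30) + 8·(2/30) + 9·(1/30) = 59/30.
E[X | Y = 8] = (59/30) / (1/3) = 59/10.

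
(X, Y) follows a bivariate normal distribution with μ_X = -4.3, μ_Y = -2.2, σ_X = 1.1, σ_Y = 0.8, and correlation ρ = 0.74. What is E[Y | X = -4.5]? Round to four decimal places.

-2.3076

The regression of Y on X has slope ρ·σ_Y/σ_X and passes through (μ_X, μ_Y).
E[Y | X=-4.5] = -2.2 + (0.74)·(0.8/1.1)·(-4.5 − (-4.3)) = -2.2 + (0.53818)·(-0.2) = -2.3076.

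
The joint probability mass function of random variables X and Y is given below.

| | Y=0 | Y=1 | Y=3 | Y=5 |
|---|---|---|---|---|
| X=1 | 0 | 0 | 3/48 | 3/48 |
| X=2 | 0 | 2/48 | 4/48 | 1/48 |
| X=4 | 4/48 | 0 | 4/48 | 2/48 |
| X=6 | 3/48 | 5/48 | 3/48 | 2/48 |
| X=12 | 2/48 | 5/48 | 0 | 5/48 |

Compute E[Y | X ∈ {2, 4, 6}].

13/6

P(X ∈ {2, 4, 6}) = 5/8.
Summing Y·P(X=x,Y=y) over the conditioning event gives 65/48.
E[Y | X ∈ {2, 4, 6}] = (65/48) / (5/8) = 13/6.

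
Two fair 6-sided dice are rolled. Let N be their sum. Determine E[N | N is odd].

P(N is odd) = 1/2.
Σ over the event: 3·1/18 + 5·1/9 + 7·1/6 + 9·1/9 + 11·1/18 = 7/2.
E[N | N is odd] = (7/2) / (1/2) = 7.

7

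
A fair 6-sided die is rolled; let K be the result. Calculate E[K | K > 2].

Given K > 2, K is equally likely to be any of {3, 4, 5, 6}.
E[K | K > 2] = (3 + 4 + 5 + 6) / 4 = 9/2.

9/2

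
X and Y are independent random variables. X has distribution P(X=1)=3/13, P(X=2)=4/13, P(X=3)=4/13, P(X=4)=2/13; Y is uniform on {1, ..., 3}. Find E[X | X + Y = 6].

P(X + Y = 6) = 2/13.
Summing X·P(x,y) over outcomes with X + Y = 6 gives 20/39.
E[X | X + Y = 6] = (20/39) / (2/13) = 10/3.

10/3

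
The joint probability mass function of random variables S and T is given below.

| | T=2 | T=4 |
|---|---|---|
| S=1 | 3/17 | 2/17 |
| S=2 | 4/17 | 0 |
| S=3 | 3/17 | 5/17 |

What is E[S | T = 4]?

P(T = 4) = 7/17.
Summing S·P(S=x,T=y) over the conditioning event gives 1.
E[S | T = 4] = (1) / (7/17) = 17/7.

17/7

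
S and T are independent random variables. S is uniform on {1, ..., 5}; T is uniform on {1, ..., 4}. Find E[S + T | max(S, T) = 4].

44/7

Outcomes with max(S, T) = 4: (1,4), (2,4), (3,4), (4,1), (4,2), (4,3), (4,4), each with probability 1/20.
E[S + T | max(S, T) = 4] = (5 + 6 + 7 + 5 + 6 + 7 + 8) / 7 = 44/7.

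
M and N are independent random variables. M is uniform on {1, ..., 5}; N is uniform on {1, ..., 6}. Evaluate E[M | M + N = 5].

5/2

Outcomes with M + N = 5: (1,4), (2,3), (3,2), (4,1), each with probability 1/30.
E[M | M + N = 5] = (1 + 2 + 3 + 4) / 4 = 5/2.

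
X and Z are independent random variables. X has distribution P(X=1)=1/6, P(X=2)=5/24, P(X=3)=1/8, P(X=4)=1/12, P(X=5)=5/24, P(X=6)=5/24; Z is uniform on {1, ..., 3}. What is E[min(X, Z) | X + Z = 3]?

1

P(X + Z = 3) = 1/8.
Summing min(X,Z)·P(x,y) over outcomes with X + Z = 3 gives 1/8.
E[min(X, Z) | X + Z = 3] = (1/8) / (1/8) = 1.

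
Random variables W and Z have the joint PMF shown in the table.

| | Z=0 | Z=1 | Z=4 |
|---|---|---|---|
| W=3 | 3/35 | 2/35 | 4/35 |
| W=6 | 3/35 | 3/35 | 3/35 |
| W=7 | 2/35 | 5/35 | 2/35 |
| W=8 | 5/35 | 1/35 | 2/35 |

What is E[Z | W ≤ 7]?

P(W ≤ 7) = 27/35.
Summing Z·P(W=x,Z=y) over the conditioning event gives 46/35.
E[Z | W ≤ 7] = (46/35) / (27/35) = 46/27.

46/27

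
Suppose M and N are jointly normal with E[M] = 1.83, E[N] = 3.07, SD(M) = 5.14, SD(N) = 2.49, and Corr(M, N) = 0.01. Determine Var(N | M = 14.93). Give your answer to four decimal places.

The conditional variance in a bivariate normal is σ_N²(1 − ρ²), independent of x.
Var(N | M=14.93) = (2.49)²·(1 − (0.01)²) = 6.2001·0.9999 = 6.1995.

6.1995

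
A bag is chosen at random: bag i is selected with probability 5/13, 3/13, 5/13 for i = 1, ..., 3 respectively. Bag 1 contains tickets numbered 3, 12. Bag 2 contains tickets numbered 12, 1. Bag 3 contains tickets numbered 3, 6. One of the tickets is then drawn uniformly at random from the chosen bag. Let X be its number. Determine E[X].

E[X | bag 1] = (3+12)/2 = 15/2.
E[X | bag 2] = (12+1)/2 = 13/2.
E[X | bag 3] = (3+6)/2 = 9/2.
By the law of total expectation,
E[X] = (5/13)·(15/2) + (3/13)·(13/2) + (5/13)·(9/2) = 159/26.

159/26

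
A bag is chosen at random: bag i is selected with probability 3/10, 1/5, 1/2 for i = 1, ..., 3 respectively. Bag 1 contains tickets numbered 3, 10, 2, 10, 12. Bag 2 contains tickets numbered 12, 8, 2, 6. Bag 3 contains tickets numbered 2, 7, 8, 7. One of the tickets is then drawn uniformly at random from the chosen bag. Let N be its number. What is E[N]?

E[N | bag 1] = (3+10+2+10+12)/5 = 37/5.
E[N | bag 2] = (12+8+2+6)/4 = 7.
E[N | bag 3] = (2+7+8+7)/4 = 6.
E[N] = (3/10)·(37/5) + (1/5)·(7) + (1/2)·(6) = 331/50.

331/50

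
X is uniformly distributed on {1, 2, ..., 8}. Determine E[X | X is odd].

Given X is odd, X is equally likely to be any of {1, 3, 5, 7}.
E[X | X is odd] = (1 + 3 + 5 + 7) / 4 = 4.

4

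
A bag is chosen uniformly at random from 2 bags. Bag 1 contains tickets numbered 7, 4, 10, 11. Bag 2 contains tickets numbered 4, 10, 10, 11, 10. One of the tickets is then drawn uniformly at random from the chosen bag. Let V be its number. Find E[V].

E[V | bag 1] = (7+4+10+11)/4 = 8.
E[V | bag 2] = (4+10+10+11+10)/5 = 9.
E[V] = (1/2)·(8) + (1/2)·(9) = 17/2.

17/2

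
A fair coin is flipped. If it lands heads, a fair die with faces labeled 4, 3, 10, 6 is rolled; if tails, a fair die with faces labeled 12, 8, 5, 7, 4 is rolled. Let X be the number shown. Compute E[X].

259/40

E[X | heads] = (4+3+10+6)/4 = 23/4.
E[X | tails] = (12+8+5+7+4)/5 = 36/5.
By the law of total expectation,
E[X] = (1/2)·(23/4) + (1/2)·(36/5) = 259/40.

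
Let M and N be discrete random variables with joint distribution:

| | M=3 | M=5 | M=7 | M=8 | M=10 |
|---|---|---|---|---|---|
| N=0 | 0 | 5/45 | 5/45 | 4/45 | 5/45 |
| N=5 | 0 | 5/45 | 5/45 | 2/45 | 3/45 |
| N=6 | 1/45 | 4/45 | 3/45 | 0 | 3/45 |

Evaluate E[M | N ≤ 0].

142/19

P(N ≤ 0) = 19/45.
Σ M·P over the event = 5·(5/45) + 7·(5/45) + 8·(4/45) + 10·(5/45) = 142/45.
E[M | N ≤ 0] = (142/45) / (19/45) = 142/19.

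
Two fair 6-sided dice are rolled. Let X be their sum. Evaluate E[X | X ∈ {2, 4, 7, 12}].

P(X ∈ {2, 4, 7, 12}) = 11/36.
Σ over the event: 2·1/36 + 4·1/12 + 7·1/6 + 12·1/36 = 17/9.
E[X | X ∈ {2, 4, 7, 12}] = (17/9) / (11/36) = 68/11.

68/11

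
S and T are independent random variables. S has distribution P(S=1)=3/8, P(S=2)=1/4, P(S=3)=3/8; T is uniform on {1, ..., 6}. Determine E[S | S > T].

11/4

P(S > T) = 1/6.
Summing S·P(x,y) over outcomes with S > T gives 11/24.
E[S | S > T] = (11/24) / (1/6) = 11/4.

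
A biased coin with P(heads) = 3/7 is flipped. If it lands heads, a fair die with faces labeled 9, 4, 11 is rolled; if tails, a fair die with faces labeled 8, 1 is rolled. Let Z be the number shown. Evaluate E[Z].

E[Z | heads] = (9+4+11)/3 = 8.
E[Z | tails] = (8+1)/2 = 9/2.
By the law of total expectation,
E[Z] = (3/7)·(8) + (4/7)·(9/2) = 6.

6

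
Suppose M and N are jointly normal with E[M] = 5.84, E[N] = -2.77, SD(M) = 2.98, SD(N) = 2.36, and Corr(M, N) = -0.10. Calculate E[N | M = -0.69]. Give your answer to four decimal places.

-2.2529

For a bivariate normal, E[N | M=x] = μ_N + ρ·(σ_N/σ_M)·(x − μ_M).
E[N | M=-0.69] = -2.77 + (-0.10)·(2.36/2.98)·(-0.69 − (5.84)) = -2.77 + (-0.079195)·(-6.53) = -2.2529.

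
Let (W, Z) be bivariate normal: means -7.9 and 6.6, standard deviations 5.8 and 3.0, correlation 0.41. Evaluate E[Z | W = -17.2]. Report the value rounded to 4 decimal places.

For a bivariate normal, E[Z | W=x] = μ_Z + ρ·(σ_Z/σ_W)·(x − μ_W).
E[Z | W=-17.2] = 6.6 + (0.41)·(3.0/5.8)·(-17.2 − (-7.9)) = 6.6 + (0.212069)·(-9.3) = 4.6278.

4.6278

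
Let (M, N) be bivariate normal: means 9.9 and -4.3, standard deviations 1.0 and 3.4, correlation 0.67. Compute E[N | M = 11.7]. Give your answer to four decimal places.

-0.1996

E[N | M=x] = μ_N + ρ(σ_N/σ_M)(x − μ_M) for jointly normal variables.
E[N | M=11.7] = -4.3 + (0.67)·(3.4/1.0)·(11.7 − (9.9)) = -4.3 + (2.278)·(1.8) = -0.1996.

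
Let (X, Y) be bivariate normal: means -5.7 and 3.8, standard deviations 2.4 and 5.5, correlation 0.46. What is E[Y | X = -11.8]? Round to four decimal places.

The regression of Y on X has slope ρ·σ_Y/σ_X and passes through (μ_X, μ_Y).
E[Y | X=-11.8] = 3.8 + (0.46)·(5.5/2.4)·(-11.8 − (-5.7)) = 3.8 + (1.05417)·(-6.1) = -2.6304.

-2.6304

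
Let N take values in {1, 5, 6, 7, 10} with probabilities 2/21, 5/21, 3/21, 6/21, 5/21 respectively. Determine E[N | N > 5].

55/7

P(N > 5) = 2/3.
Σ over the event: 6·1/7 + 7·2/7 + 10·5/21 = 110/21.
E[N | N > 5] = (110/21) / (2/3) = 55/7.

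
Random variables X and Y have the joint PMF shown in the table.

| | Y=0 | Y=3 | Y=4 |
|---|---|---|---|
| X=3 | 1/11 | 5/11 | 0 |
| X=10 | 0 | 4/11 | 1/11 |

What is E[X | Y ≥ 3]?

13/2

P(Y ≥ 3) = 10/11.
Σ X·P over the event = 3·(5/11) + 10·(4/11) + 10·(1/11) = 65/11.
E[X | Y ≥ 3] = (65/11) / (10/11) = 13/2.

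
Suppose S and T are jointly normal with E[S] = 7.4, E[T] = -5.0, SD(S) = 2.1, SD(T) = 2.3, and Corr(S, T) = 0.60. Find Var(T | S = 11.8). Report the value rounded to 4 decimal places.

3.3856

Var(T | S=x) = (1 − ρ²)·σ_T².
Var(T | S=11.8) = (2.3)²·(1 − (0.60)²) = 5.29·0.64 = 3.3856.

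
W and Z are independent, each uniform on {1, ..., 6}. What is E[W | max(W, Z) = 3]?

12/5

Outcomes with max(W, Z) = 3: (1,3), (2,3), (3,1), (3,2), (3,3), each with probability 1/36.
E[W | max(W, Z) = 3] = (1 + 2 + 3 + 3 + 3) / 5 = 12/5.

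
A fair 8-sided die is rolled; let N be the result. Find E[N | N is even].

5

Given N is even, N is equally likely to be any of {2, 4, 6, 8}.
E[N | N is even] = (2 + 4 + 6 + 8) / 4 = 5.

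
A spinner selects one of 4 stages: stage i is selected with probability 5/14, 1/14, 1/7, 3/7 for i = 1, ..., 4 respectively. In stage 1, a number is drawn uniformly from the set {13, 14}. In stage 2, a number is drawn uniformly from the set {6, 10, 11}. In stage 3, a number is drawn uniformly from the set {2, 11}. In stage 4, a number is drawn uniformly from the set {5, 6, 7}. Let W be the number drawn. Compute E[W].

251/28

E[W | stage 1] = (13+14)/2 = 27/2.
E[W | stage 2] = (6+10+11)/3 = 9.
E[W | stage 3] = (2+11)/2 = 13/2.
E[W | stage 4] = (5+6+7)/3 = 6.
By the law of total expectation,
E[W] = (5/14)·(27/2) + (1/14)·(9) + (1/7)·(13/2) + (3/7)·(6) = 251/28.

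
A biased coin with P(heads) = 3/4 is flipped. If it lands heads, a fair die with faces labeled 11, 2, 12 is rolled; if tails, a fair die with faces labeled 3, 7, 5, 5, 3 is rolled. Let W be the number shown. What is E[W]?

E[W | heads] = (11+2+12)/3 = 25/3.
E[W | tails] = (3+7+5+5+3)/5 = 23/5.
E[W] = (3/4)·(25/3) + (1/4)·(23/5) = 37/5.

37/5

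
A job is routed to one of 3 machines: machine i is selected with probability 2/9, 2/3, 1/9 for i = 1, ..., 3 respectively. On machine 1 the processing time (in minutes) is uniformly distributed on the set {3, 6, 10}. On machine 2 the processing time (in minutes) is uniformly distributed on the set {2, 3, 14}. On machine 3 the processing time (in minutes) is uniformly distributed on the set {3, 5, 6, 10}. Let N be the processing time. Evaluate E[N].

E[N | machine 1] = (3+6+10)/3 = 19/3.
E[N | machine 2] = (2+3+14)/3 = 19/3.
E[N | machine 3] = (3+5+6+10)/4 = 6.
By the law of total expectation,
E[N] = (2/9)·(19/3) + (2/3)·(19/3) + (1/9)·(6) = 170/27.

170/27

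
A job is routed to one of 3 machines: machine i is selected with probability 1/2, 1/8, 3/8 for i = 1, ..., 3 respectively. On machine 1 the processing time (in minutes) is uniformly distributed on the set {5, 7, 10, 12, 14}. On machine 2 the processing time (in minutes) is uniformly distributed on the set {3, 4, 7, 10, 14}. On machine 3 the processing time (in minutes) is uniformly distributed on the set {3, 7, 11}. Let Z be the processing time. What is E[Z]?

67/8

E[Z | machine 1] = (5+7+10+12+14)/5 = 48/5.
E[Z | machine 2] = (3+4+7+10+14)/5 = 38/5.
E[Z | machine 3] = (3+7+11)/3 = 7.
E[Z] = (1/2)·(48/5) + (1/8)·(38/5) + (3/8)·(7) = 67/8.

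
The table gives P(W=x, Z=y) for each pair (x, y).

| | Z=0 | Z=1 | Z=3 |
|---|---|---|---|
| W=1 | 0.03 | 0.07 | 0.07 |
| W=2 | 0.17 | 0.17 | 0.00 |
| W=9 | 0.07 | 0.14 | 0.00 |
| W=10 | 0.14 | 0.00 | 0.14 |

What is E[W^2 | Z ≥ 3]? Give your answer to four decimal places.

67.0000

P(Z ≥ 3) = 0.21.
Σ W^2·P over the event = 1·(0.07) + 100·(0.14) = 14.07.
E[W^2 | Z ≥ 3] = (14.07) / (0.21) = 67.0000.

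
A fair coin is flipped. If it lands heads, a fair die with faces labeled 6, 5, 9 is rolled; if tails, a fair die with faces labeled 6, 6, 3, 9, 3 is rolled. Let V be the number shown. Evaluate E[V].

181/30

E[V | heads] = (6+5+9)/3 = 20/3.
E[V | tails] = (6+6+3+9+3)/5 = 27/5.
E[V] = (1/2)·(20/3) + (1/2)·(27/5) = 181/30.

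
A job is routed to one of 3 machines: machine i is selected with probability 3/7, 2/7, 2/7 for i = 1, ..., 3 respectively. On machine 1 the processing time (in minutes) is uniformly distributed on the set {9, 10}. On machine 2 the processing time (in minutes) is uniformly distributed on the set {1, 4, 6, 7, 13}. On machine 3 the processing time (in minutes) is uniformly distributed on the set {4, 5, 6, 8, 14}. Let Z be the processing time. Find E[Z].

557/70

E[Z | machine 1] = (9+10)/2 = 19/2.
E[Z | machine 2] = (1+4+6+7+13)/5 = 31/5.
E[Z | machine 3] = (4+5+6+8+14)/5 = 37/5.
By the law of total expectation,
E[Z] = (3/7)·(19/2) + (2/7)·(31/5) + (2/7)·(37/5) = 557/70.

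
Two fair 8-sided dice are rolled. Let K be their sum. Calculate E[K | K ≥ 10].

P(K ≥ 10) = 7/16.
Σ over the event: 10·7/64 + 11·3/32 + 12·5/64 + 13·1/16 + 14·3/64 + 15·1/32 + 16·1/64 = 21/4.
E[K | K ≥ 10] = (21/4) / (7/16) = 12.

12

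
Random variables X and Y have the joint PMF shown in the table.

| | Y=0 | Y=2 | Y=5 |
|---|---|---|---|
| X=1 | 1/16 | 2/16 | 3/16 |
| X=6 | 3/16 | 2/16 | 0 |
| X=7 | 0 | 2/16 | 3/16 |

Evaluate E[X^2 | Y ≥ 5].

25

P(Y ≥ 5) = 3/8.
Σ X^2·P over the event = 1·(3/16) + 49·(3/16) = 75/8.
E[X^2 | Y ≥ 5] = (75/8) / (3/8) = 25.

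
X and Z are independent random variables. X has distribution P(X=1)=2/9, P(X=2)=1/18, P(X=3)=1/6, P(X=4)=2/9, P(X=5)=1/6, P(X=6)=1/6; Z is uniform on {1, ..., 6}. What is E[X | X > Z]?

P(X > Z) = 23/54.
Summing X·P(x,y) over outcomes with X > Z gives 109/54.
E[X | X > Z] = (109/54) / (23/54) = 109/23.

109/23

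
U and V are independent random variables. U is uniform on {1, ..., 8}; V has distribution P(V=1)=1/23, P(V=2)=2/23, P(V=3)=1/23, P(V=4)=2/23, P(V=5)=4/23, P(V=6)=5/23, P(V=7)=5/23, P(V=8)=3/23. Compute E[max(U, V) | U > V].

382/59

P(U > V) = 59/184.
Summing max(U,V)·P(x,y) over outcomes with U > V gives 191/92.
E[max(U, V) | U > V] = (191/92) / (59/184) = 382/59.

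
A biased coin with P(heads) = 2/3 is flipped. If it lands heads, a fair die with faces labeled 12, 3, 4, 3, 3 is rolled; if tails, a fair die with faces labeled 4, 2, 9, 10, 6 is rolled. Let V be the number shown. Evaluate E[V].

E[V | heads] = (12+3+4+3+3)/5 = 5.
E[V | tails] = (4+2+9+10+6)/5 = 31/5.
E[V] = (2/3)·(5) + (1/3)·(31/5) = 27/5.

27/5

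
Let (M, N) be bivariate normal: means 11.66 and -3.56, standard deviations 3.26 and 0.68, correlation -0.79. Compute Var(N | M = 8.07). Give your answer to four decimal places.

For a bivariate normal, Var(N | M=x) = σ_N²(1 − ρ²).
Var(N | M=8.07) = (0.68)²·(1 − (-0.79)²) = 0.4624·0.3759 = 0.1738.

0.1738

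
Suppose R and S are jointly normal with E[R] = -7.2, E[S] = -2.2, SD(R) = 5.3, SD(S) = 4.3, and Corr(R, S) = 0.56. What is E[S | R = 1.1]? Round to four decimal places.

The regression of S on R has slope ρ·σ_S/σ_R and passes through (μ_R, μ_S).
E[S | R=1.1] = -2.2 + (0.56)·(4.3/5.3)·(1.1 − (-7.2)) = -2.2 + (0.45434)·(8.3) = 1.5710.

1.5710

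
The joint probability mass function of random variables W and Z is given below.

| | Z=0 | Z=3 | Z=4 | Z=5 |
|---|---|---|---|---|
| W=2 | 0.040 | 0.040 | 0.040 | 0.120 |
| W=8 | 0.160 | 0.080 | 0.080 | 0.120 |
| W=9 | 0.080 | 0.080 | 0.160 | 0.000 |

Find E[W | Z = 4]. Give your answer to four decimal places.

7.7143

P(Z = 4) = 0.280.
Σ W·P over the event = 2·(0.040) + 8·(0.080) + 9·(0.160) = 2.160.
E[W | Z = 4] = (2.160) / (0.280) = 7.7143.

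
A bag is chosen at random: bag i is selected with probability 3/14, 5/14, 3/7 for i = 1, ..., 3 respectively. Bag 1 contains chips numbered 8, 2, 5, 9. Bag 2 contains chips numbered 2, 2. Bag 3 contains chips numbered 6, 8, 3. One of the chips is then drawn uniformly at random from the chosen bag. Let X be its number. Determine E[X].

E[X | bag 1] = (8+2+5+9)/4 = 6.
E[X | bag 2] = (2+2)/2 = 2.
E[X | bag 3] = (6+8+3)/3 = 17/3.
E[X] = (3/14)·(6) + (5/14)·(2) + (3/7)·(17/3) = 31/7.

31/7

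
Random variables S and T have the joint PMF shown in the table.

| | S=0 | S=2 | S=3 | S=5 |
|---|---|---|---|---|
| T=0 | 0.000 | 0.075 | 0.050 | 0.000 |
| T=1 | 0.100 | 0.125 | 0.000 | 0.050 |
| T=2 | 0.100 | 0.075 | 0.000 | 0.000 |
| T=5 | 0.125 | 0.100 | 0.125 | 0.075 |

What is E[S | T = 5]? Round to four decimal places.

P(T = 5) = 0.425.
Σ S·P over the event = 0·(0.125) + 2·(0.100) + 3·(0.125) + 5·(0.075) = 0.950.
E[S | T = 5] = (0.950) / (0.425) = 2.2353.

2.2353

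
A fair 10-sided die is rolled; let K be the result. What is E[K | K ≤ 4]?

5/2

Given K ≤ 4, K is equally likely to be any of {1, 2, 3, 4}.
E[K | K ≤ 4] = (1 + 2 + 3 + 4) / 4 = 5/2.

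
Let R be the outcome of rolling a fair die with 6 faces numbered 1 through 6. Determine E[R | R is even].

4

Given R is even, R is equally likely to be any of {2, 4, 6}.
E[R | R is even] = (2 + 4 + 6) / 3 = 4.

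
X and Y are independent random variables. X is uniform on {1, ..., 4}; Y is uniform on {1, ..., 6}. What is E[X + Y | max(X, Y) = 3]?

Outcomes with max(X, Y) = 3: (1,3), (2,3), (3,1), (3,2), (3,3), each with probability 1/24.
E[X + Y | max(X, Y) = 3] = (4 + 5 + 4 + 5 + 6) / 5 = 24/5.

24/5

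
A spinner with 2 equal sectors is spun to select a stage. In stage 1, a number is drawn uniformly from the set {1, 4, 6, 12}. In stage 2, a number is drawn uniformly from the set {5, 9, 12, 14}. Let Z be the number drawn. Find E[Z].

63/8

E[Z | stage 1] = (1+4+6+12)/4 = 23/4.
E[Z | stage 2] = (5+9+12+14)/4 = 10.
E[Z] = (1/2)·(23/4) + (1/2)·(10) = 63/8.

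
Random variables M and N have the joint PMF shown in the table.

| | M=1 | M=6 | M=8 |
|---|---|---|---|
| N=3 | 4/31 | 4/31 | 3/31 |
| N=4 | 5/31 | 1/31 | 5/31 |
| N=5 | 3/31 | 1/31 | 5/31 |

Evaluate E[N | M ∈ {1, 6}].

P(M ∈ {1, 6}) = 18/31.
Σ N·P over the event = 3·(4/31) + 4·(5/31) + 5·(3/31) + 3·(4/31) + 4·(1/31) + 5·(1/31) = 68/31.
E[N | M ∈ {1, 6}] = (68/31) / (18/31) = 34/9.

34/9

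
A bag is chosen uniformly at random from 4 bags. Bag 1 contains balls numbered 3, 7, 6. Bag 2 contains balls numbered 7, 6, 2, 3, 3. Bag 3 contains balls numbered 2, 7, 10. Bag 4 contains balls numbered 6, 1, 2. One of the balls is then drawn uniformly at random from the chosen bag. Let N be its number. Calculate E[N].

283/60

E[N | bag 1] = (3+7+6)/3 = 16/3.
E[N | bag 2] = (7+6+2+3+3)/5 = 21/5.
E[N | bag 3] = (2+7+10)/3 = 19/3.
E[N | bag 4] = (6+1+2)/3 = 3.
By the law of total expectation,
E[N] = (1/4)·(16/3) + (1/4)·(21/5) + (1/4)·(19/3) + (1/4)·(3) = 283/60.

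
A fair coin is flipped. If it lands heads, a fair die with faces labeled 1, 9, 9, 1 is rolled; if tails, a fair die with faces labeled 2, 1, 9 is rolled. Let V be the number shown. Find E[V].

9/2

E[V | heads] = (1+9+9+1)/4 = 5.
E[V | tails] = (2+1+9)/3 = 4.
E[V] = (1/2)·(5) + (1/2)·(4) = 9/2.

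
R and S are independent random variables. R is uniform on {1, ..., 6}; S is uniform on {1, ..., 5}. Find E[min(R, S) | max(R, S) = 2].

4/3

P(max(R, S) = 2) = 1/10.
Summing min(R,S)·P(x,y) over outcomes with max(R, S) = 2 gives 2/15.
E[min(R, S) | max(R, S) = 2] = (2/15) / (1/10) = 4/3.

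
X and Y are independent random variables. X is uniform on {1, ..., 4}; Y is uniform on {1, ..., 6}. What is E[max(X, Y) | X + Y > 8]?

P(X + Y > 8) = 1/8.
Summing max(X,Y)·P(x,y) over outcomes with X + Y > 8 gives 17/24.
E[max(X, Y) | X + Y > 8] = (17/24) / (1/8) = 17/3.

17/3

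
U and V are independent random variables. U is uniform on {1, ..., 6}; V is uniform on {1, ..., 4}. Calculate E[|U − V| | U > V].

17/7

P(U > V) = 7/12.
Summing |U−V|·P(x,y) over outcomes with U > V gives 17/12.
E[|U − V| | U > V] = (17/12) / (7/12) = 17/7.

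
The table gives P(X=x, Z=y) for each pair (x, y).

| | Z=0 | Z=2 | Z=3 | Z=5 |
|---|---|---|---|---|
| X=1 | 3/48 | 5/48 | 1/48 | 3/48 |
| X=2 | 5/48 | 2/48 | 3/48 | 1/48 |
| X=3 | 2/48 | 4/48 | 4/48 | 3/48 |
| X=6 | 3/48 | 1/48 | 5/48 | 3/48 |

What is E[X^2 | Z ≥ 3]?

371/23

P(Z ≥ 3) = 23/48.
Σ X^2·P over the event = 1·(1/48) + 1·(3/48) + 4·(3/48) + 4·(1/48) + 9·(4/48) + 9·(3/48) + 36·(5/48) + 36·(3/48) = 371/48.
E[X^2 | Z ≥ 3] = (371/48) / (23/48) = 371/23.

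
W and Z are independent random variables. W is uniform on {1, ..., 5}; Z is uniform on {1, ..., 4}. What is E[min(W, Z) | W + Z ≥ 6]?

27/10

P(W + Z ≥ 6) = 1/2.
Summing min(W,Z)·P(x,y) over outcomes with W + Z ≥ 6 gives 27/20.
E[min(W, Z) | W + Z ≥ 6] = (27/20) / (1/2) = 27/10.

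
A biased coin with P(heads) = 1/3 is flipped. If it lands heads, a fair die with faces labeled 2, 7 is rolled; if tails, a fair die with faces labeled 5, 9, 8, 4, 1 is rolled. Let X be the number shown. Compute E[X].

E[X | heads] = (2+7)/2 = 9/2.
E[X | tails] = (5+9+8+4+1)/5 = 27/5.
E[X] = (1/3)·(9/2) + (2/3)·(27/5) = 51/10.

51/10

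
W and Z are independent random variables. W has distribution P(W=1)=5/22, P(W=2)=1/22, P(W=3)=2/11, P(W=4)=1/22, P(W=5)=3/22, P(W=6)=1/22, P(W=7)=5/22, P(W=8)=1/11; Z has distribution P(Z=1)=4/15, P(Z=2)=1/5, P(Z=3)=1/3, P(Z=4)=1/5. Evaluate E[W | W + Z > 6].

P(W + Z > 6) = 173/330.
Summing W·P(x,y) over outcomes with W + Z > 6 gives 544/165.
E[W | W + Z > 6] = (544/165) / (173/330) = 1088/173.

1088/173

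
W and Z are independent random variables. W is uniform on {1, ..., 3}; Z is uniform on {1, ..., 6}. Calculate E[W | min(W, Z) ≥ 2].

5/2

Outcomes with min(W, Z) ≥ 2: (2,2), (2,3), (2,4), (2,5), (2,6), (3,2), (3,3), (3,4), (3,5), (3,6), each with probability 1/18.
E[W | min(W, Z) ≥ 2] = (2 + 2 + 2 + 2 + 2 + 3 + 3 + 3 + 3 + 3) / 10 = 5/2.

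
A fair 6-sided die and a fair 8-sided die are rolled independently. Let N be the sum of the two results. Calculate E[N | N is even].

P(N is even) = 1/2.
Σ over the event: 2·1/48 + 4·1/16 + 6·5/48 + 8·1/8 + 10·5/48 + 12·1/16 + 14·1/48 = 4.
E[N | N is even] = (4) / (1/2) = 8.

8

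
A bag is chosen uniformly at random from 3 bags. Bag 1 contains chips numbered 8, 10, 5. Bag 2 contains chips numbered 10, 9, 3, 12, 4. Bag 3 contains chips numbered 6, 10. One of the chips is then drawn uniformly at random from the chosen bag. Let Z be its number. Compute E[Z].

349/45

E[Z | bag 1] = (8+10+5)/3 = 23/3.
E[Z | bag 2] = (10+9+3+12+4)/5 = 38/5.
E[Z | bag 3] = (6+10)/2 = 8.
By the law of total expectation,
E[Z] = (1/3)·(23/3) + (1/3)·(38/5) + (1/3)·(8) = 349/45.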